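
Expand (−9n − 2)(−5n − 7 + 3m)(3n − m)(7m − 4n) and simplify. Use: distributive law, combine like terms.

(−9n − 2)(−5n − 7 + 3m)(3n − m)(7m − 4n)
= (45n^2 + 63n − 27mn + 10n + 14 − 6m)(3n − m)(7m − 4n)    [distributive law]
= (45n^2 + 73n − 27mn + 14 − 6m)(3n − m)(7m − 4n)    [combine like terms]
= (135n^3 − 45mn^2 + 219n^2 − 73mn − 81mn^2 + 27m^2n + 42n − 14m − 18mn + 6m^2)(7m − 4n)    [distributive law]
= (135n^3 − 126mn^2 + 219n^2 − 91mn + 27m^2n + 42n − 14m + 6m^2)(7m − 4n)    [combine like terms]
= 945mn^3 − 540n^4 − 882m^2n^2 + 504mn^3 + 1533mn^2 − 876n^3 − 637m^2n + 364mn^2 + 189m^3n − 108m^2n^2 + 294mn − 168n^2 − 98m^2 + 56mn + 42m^3 − 24m^2n    [distributive law]
= 1449mn^3 − 540n^4 − 990m^2n^2 + 1897mn^2 − 876n^3 − 661m^2n + 189m^3n + 350mn − 168n^2 − 98m^2 + 42m^3    [combine like terms]

1449mn^3 − 540n^4 − 990m^2n^2 + 1897mn^2 − 876n^3 − 661m^2n + 189m^3n + 350mn − 168n^2 − 98m^2 + 42m^3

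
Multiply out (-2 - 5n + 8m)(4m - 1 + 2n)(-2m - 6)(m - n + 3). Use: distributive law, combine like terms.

-352m³ + 206m²n - 388m² - 32mn + 264m - 6n - 36 + 98mn² + 186n² + 72m³n + 12m²n² - 20mn³ - 60n³ - 64m⁴

(-2 - 5n + 8m)(4m - 1 + 2n)(-2m - 6)(m - n + 3)
= (-8m + 2 - 4n - 20mn + 5n - 10n² + 32m² - 8m + 16mn)(-2m - 6)(m - n + 3)    [distributive law]
= (-16m + 2 + n - 4mn - 10n² + 32m²)(-2m - 6)(m - n + 3)    [combine like terms]
= (32m² + 96m - 4m - 12 - 2mn - 6n + 8m²n + 24mn + 20mn² + 60n² - 64m³ - 192m²)(m - n + 3)    [distributive law]
= (-160m² + 92m - 12 + 22mn - 6n + 8m²n + 20mn² + 60n² - 64m³)(m - n + 3)    [combine like terms]
= -160m³ + 160m²n - 480m² + 92m² - 92mn + 276m - 12m + 12n - 36 + 22m²n - 22mn² + 66mn - 6mn + 6n² - 18n + 8m³n - 8m²n² + 24m²n + 20m²n² - 20mn³ + 60mn² + 60mn² - 60n³ + 180n² - 64m⁴ + 64m³n - 192m³    [distributive law]
= -352m³ + 206m²n - 388m² - 32mn + 264m - 6n - 36 + 98mn² + 186n² + 72m³n + 12m²n² - 20mn³ - 60n³ - 64m⁴    [combine like terms]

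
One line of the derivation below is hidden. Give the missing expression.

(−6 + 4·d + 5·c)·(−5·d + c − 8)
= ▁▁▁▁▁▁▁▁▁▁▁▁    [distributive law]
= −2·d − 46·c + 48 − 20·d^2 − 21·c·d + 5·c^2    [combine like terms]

By distributive law:

30·d − 6·c + 48 − 20·d^2 + 4·c·d − 32·d − 25·c·d + 5·c^2 − 40·c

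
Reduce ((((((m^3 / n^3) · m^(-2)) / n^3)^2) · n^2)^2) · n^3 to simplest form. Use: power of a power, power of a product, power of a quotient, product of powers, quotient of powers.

m^4n^(-17)

((((((m^3 / n^3) · m^(-2)) / n^3)^2) · n^2)^2) · n^3
= ((((((m^3 / n^3) · m^(-2)) / n^3)^2)^2) · ((n^2)^2)) · n^3    [power of a product]
= (((((m^3 / n^3) · m^(-2)) / n^3)^4) · ((n^2)^2)) · n^3    [power of a power]
= (((((m^3 / n^3) · m^(-2))^4) / ((n^3)^4)) · ((n^2)^2)) · n^3    [power of a quotient]
= (((((m^3 / n^3)^4) · ((m^(-2))^4)) / ((n^3)^4)) · ((n^2)^2)) · n^3    [power of a product]
= ((((((m^3)^4) / ((n^3)^4)) · ((m^(-2))^4)) / ((n^3)^4)) · ((n^2)^2)) · n^3    [power of a quotient]
= ((((m^12 / ((n^3)^4)) · ((m^(-2))^4)) / ((n^3)^4)) · ((n^2)^2)) · n^3    [power of a power]
= ((((m^12 / n^12) · ((m^(-2))^4)) / ((n^3)^4)) · ((n^2)^2)) · n^3    [power of a power]
= ((((m^12 / n^12) · m^(-8)) / ((n^3)^4)) · ((n^2)^2)) · n^3    [power of a power]
= ((((m^12 / n^12) · m^(-8)) / n^12) · ((n^2)^2)) · n^3    [power of a power]
= ((((m^12 / n^12) · m^(-8)) / n^12) · n^4) · n^3    [power of a power]
= m^4n^(-17)    [quotient of powers; product of powers]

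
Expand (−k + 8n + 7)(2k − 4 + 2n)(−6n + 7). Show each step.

(−k + 8n + 7)(2k − 4 + 2n)(−6n + 7)
= (−2k^2 + 4k − 2kn + 16kn − 32n + 16n^2 + 14k − 28 + 14n)(−6n + 7)    [distributive law]
= (−2k^2 + 18k + 14kn − 18n + 16n^2 − 28)(−6n + 7)    [combine like terms]
= 12k^2n − 14k^2 − 108kn + 126k − 84kn^2 + 98kn + 108n^2 − 126n − 96n^3 + 112n^2 + 168n − 196    [distributive law]
= 12k^2n − 14k^2 − 10kn + 126k − 84kn^2 + 220n^2 + 42n − 96n^3 − 196    [combine like terms]

12k^2n − 14k^2 − 10kn + 126k − 84kn^2 + 220n^2 + 42n − 96n^3 − 196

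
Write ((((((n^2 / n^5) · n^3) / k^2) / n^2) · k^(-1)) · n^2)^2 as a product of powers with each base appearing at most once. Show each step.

k^(-6)

((((((n^2 / n^5) · n^3) / k^2) / n^2) · k^(-1)) · n^2)^2
= ((((((n^2 / n^5) · n^3) / k^2) / n^2) · k^(-1))^2) · ((n^2)^2)    [power of a product]
= ((((((n^2 / n^5) · n^3) / k^2) / n^2)^2) · ((k^(-1))^2)) · ((n^2)^2)    [power of a product]
= ((((((n^2 / n^5) · n^3) / k^2)^2) / ((n^2)^2)) · ((k^(-1))^2)) · ((n^2)^2)    [power of a quotient]
= ((((((n^2 / n^5) · n^3)^2) / ((k^2)^2)) / ((n^2)^2)) · ((k^(-1))^2)) · ((n^2)^2)    [power of a quotient]
= ((((((n^2 / n^5)^2) · ((n^3)^2)) / ((k^2)^2)) / ((n^2)^2)) · ((k^(-1))^2)) · ((n^2)^2)    [power of a product]
= (((((((n^2)^2) / ((n^5)^2)) · ((n^3)^2)) / ((k^2)^2)) / ((n^2)^2)) · ((k^(-1))^2)) · ((n^2)^2)    [power of a quotient]
= (((((n^4 / ((n^5)^2)) · ((n^3)^2)) / ((k^2)^2)) / ((n^2)^2)) · ((k^(-1))^2)) · ((n^2)^2)    [power of a power]
= (((((n^4 / n^10) · ((n^3)^2)) / ((k^2)^2)) / ((n^2)^2)) · ((k^(-1))^2)) · ((n^2)^2)    [power of a power]
= ((((n^(-6) · ((n^3)^2)) / ((k^2)^2)) / ((n^2)^2)) · ((k^(-1))^2)) · ((n^2)^2)    [quotient of powers]
= ((((n^(-6) · n^6) / ((k^2)^2)) / ((n^2)^2)) · ((k^(-1))^2)) · ((n^2)^2)    [power of a power]
= (((n^0 / ((k^2)^2)) / ((n^2)^2)) · ((k^(-1))^2)) · ((n^2)^2)    [product of powers]
= (((n^0 / k^4) / ((n^2)^2)) · ((k^(-1))^2)) · ((n^2)^2)    [power of a power]
= (((n^0 / k^4) / n^4) · ((k^(-1))^2)) · ((n^2)^2)    [power of a power]
= (((n^0 / k^4) / n^4) · k^(-2)) · ((n^2)^2)    [power of a power]
= (((n^0 / k^4) / n^4) · k^(-2)) · n^4    [power of a power]
= k^(-6)    [quotient of powers; product of powers]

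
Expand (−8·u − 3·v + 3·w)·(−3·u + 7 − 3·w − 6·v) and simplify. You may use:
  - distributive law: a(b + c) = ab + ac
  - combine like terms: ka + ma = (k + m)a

24·u^2 − 56·u + 15·u·w + 57·u·v − 21·v − 9·v·w + 18·v^2 + 21·w − 9·w^2

(−8·u − 3·v + 3·w)·(−3·u + 7 − 3·w − 6·v)
= 24·u^2 − 56·u + 24·u·w + 48·u·v + 9·u·v − 21·v + 9·v·w + 18·v^2 − 9·u·w + 21·w − 9·w^2 − 18·v·w    [distributive law]
= 24·u^2 − 56·u + 15·u·w + 57·u·v − 21·v − 9·v·w + 18·v^2 + 21·w − 9·w^2    [combine like terms]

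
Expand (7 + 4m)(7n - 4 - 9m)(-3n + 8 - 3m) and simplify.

(7 + 4m)(7n - 4 - 9m)(-3n + 8 - 3m)
= (49n - 28 - 63m + 28mn - 16m - 36m^2)(-3n + 8 - 3m)    [distributive law]
= (49n - 28 - 79m + 28mn - 36m^2)(-3n + 8 - 3m)    [combine like terms]
= -147n^2 + 392n - 147mn + 84n - 224 + 84m + 237mn - 632m + 237m^2 - 84mn^2 + 224mn - 84m^2n + 108m^2n - 288m^2 + 108m^3    [distributive law]
= -147n^2 + 476n + 314mn - 224 - 548m - 51m^2 - 84mn^2 + 24m^2n + 108m^3    [combine like terms]

-147n^2 + 476n + 314mn - 224 - 548m - 51m^2 - 84mn^2 + 24m^2n + 108m^3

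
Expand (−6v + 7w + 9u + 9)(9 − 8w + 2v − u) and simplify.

−36v + 62vw − 12v^2 + 24uv − 9w − 56w^2 − 79uw + 72u − 9u^2 + 81

(−6v + 7w + 9u + 9)(9 − 8w + 2v − u)
= −54v + 48vw − 12v^2 + 6uv + 63w − 56w^2 + 14vw − 7uw + 81u − 72uw + 18uv − 9u^2 + 81 − 72w + 18v − 9u    [distributive law]
= −36v + 62vw − 12v^2 + 24uv − 9w − 56w^2 − 79uw + 72u − 9u^2 + 81    [combine like terms]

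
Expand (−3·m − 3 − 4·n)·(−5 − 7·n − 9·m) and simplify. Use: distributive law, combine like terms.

42·m + 57·m·n + 27·m^2 + 15 + 41·n + 28·n^2

(−3·m − 3 − 4·n)·(−5 − 7·n − 9·m)
= 15·m + 21·m·n + 27·m^2 + 15 + 21·n + 27·m + 20·n + 28·n^2 + 36·m·n    [distributive law]
= 42·m + 57·m·n + 27·m^2 + 15 + 41·n + 28·n^2    [combine like terms]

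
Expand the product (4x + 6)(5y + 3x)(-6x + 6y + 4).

(4x + 6)(5y + 3x)(-6x + 6y + 4)
= (20xy + 12x² + 30y + 18x)(-6x + 6y + 4)    [distributive law]
= -120x²y + 120xy² + 80xy - 72x³ + 72x²y + 48x² - 180xy + 180y² + 120y - 108x² + 108xy + 72x    [distributive law]
= -48x²y + 120xy² + 8xy - 72x³ - 60x² + 180y² + 120y + 72x    [combine like terms]

-48x²y + 120xy² + 8xy - 72x³ - 60x² + 180y² + 120y + 72x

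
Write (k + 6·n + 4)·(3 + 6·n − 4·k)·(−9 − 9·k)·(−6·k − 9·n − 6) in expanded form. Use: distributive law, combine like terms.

−972·k^2 + 3483·k·n + 594·k − 1134·k^3 − 1053·k^2·n + 5832·k·n^2 − 1296·k^3·n + 486·k^2·n^2 − 216·k^4 + 5346·n^2 + 3240·n + 2916·n^3 + 2916·k·n^3 + 648

(k + 6·n + 4)·(3 + 6·n − 4·k)·(−9 − 9·k)·(−6·k − 9·n − 6)
= (3·k + 6·k·n − 4·k^2 + 18·n + 36·n^2 − 24·k·n + 12 + 24·n − 16·k)·(−9 − 9·k)·(−6·k − 9·n − 6)    [distributive law]
= (−13·k − 18·k·n − 4·k^2 + 42·n + 36·n^2 + 12)·(−9 − 9·k)·(−6·k − 9·n − 6)    [combine like terms]
= (117·k + 117·k^2 + 162·k·n + 162·k^2·n + 36·k^2 + 36·k^3 − 378·n − 378·k·n − 324·n^2 − 324·k·n^2 − 108 − 108·k)·(−6·k − 9·n − 6)    [distributive law]
= (9·k + 153·k^2 − 216·k·n + 162·k^2·n + 36·k^3 − 378·n − 324·n^2 − 324·k·n^2 − 108)·(−6·k − 9·n − 6)    [combine like terms]
= −54·k^2 − 81·k·n − 54·k − 918·k^3 − 1377·k^2·n − 918·k^2 + 1296·k^2·n + 1944·k·n^2 + 1296·k·n − 972·k^3·n − 1458·k^2·n^2 − 972·k^2·n − 216·k^4 − 324·k^3·n − 216·k^3 + 2268·k·n + 3402·n^2 + 2268·n + 1944·k·n^2 + 2916·n^3 + 1944·n^2 + 1944·k^2·n^2 + 2916·k·n^3 + 1944·k·n^2 + 648·k + 972·n + 648    [distributive law]
= −972·k^2 + 3483·k·n + 594·k − 1134·k^3 − 1053·k^2·n + 5832·k·n^2 − 1296·k^3·n + 486·k^2·n^2 − 216·k^4 + 5346·n^2 + 3240·n + 2916·n^3 + 2916·k·n^3 + 648    [combine like terms]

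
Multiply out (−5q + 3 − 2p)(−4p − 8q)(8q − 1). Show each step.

288pq² − 132pq + 320q³ − 232q² + 12p + 24q + 64p²q − 8p²

(−5q + 3 − 2p)(−4p − 8q)(8q − 1)
= (20pq + 40q² − 12p − 24q + 8p² + 16pq)(8q − 1)    [distributive law]
= (36pq + 40q² − 12p − 24q + 8p²)(8q − 1)    [combine like terms]
= 288pq² − 36pq + 320q³ − 40q² − 96pq + 12p − 192q² + 24q + 64p²q − 8p²    [distributive law]
= 288pq² − 132pq + 320q³ − 232q² + 12p + 24q + 64p²q − 8p²    [combine like terms]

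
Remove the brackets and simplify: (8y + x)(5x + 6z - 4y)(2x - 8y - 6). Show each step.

32x^2y - 352xy^2 - 216xy + 48xyz - 384y^2z - 288yz + 256y^3 + 192y^2 + 10x^3 - 30x^2 + 12x^2z - 36xz

(8y + x)(5x + 6z - 4y)(2x - 8y - 6)
= (40xy + 48yz - 32y^2 + 5x^2 + 6xz - 4xy)(2x - 8y - 6)    [distributive law]
= (36xy + 48yz - 32y^2 + 5x^2 + 6xz)(2x - 8y - 6)    [combine like terms]
= 72x^2y - 288xy^2 - 216xy + 96xyz - 384y^2z - 288yz - 64xy^2 + 256y^3 + 192y^2 + 10x^3 - 40x^2y - 30x^2 + 12x^2z - 48xyz - 36xz    [distributive law]
= 32x^2y - 352xy^2 - 216xy + 48xyz - 384y^2z - 288yz + 256y^3 + 192y^2 + 10x^3 - 30x^2 + 12x^2z - 36xz    [combine like terms]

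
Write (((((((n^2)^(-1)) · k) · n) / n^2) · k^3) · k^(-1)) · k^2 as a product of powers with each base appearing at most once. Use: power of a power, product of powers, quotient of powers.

k^5n^(-3)

(((((((n^2)^(-1)) · k) · n) / n^2) · k^3) · k^(-1)) · k^2
= (((((n^(-2) · k) · n) / n^2) · k^3) · k^(-1)) · k^2    [power of a power]
= k^5n^(-3)    [quotient of powers; product of powers]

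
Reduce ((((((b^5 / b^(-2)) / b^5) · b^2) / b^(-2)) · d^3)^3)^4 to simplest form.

((((((b^5 / b^(-2)) / b^5) · b^2) / b^(-2)) · d^3)^3)^4
= (((((b^5 / b^(-2)) / b^5) · b^2) / b^(-2)) · d^3)^12    [power of a power]
= (((((b^5 / b^(-2)) / b^5) · b^2) / b^(-2))^12) · ((d^3)^12)    [power of a product]
= (((((b^5 / b^(-2)) / b^5) · b^2)^12) / ((b^(-2))^12)) · ((d^3)^12)    [power of a quotient]
= (((((b^5 / b^(-2)) / b^5)^12) · ((b^2)^12)) / ((b^(-2))^12)) · ((d^3)^12)    [power of a product]
= (((((b^5 / b^(-2))^12) / ((b^5)^12)) · ((b^2)^12)) / ((b^(-2))^12)) · ((d^3)^12)    [power of a quotient]
= ((((((b^5)^12) / ((b^(-2))^12)) / ((b^5)^12)) · ((b^2)^12)) / ((b^(-2))^12)) · ((d^3)^12)    [power of a quotient]
= ((((b^60 / ((b^(-2))^12)) / ((b^5)^12)) · ((b^2)^12)) / ((b^(-2))^12)) · ((d^3)^12)    [power of a power]
= ((((b^60 / b^(-24)) / ((b^5)^12)) · ((b^2)^12)) / ((b^(-2))^12)) · ((d^3)^12)    [power of a power]
= (((b^84 / ((b^5)^12)) · ((b^2)^12)) / ((b^(-2))^12)) · ((d^3)^12)    [quotient of powers]
= (((b^84 / b^60) · ((b^2)^12)) / ((b^(-2))^12)) · ((d^3)^12)    [power of a power]
= ((b^24 · ((b^2)^12)) / ((b^(-2))^12)) · ((d^3)^12)    [quotient of powers]
= ((b^24 · b^24) / ((b^(-2))^12)) · ((d^3)^12)    [power of a power]
= (b^48 / ((b^(-2))^12)) · ((d^3)^12)    [product of powers]
= (b^48 / b^(-24)) · ((d^3)^12)    [power of a power]
= b^72 · ((d^3)^12)    [quotient of powers]
= b^72 · d^36    [power of a power]
= b^72d^36    [rearrange]

b^72d^36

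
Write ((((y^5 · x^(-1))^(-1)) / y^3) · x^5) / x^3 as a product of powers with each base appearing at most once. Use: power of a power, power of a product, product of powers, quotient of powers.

x^3·y^(-8)

((((y^5 · x^(-1))^(-1)) / y^3) · x^5) / x^3
= (((((y^5)^(-1)) · ((x^(-1))^(-1))) / y^3) · x^5) / x^3    [power of a product]
= (((y^(-5) · ((x^(-1))^(-1))) / y^3) · x^5) / x^3    [power of a power]
= (((y^(-5) · x) / y^3) · x^5) / x^3    [power of a power]
= x^3·y^(-8)    [quotient of powers; product of powers]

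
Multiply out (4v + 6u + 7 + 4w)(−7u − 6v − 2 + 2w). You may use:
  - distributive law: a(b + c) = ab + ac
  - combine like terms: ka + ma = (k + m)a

−64uv − 24v² − 50v − 16vw − 42u² − 61u − 16uw − 14 + 6w + 8w²

(4v + 6u + 7 + 4w)(−7u − 6v − 2 + 2w)
= −28uv − 24v² − 8v + 8vw − 42u² − 36uv − 12u + 12uw − 49u − 42v − 14 + 14w − 28uw − 24vw − 8w + 8w²    [distributive law]
= −64uv − 24v² − 50v − 16vw − 42u² − 61u − 16uw − 14 + 6w + 8w²    [combine like terms]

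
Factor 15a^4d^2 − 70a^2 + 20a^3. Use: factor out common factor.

15a^4d^2 − 70a^2 + 20a^3
= 5(3a^4d^2 − 14a^2 + 4a^3)    [factor out 5]
= 5a^2(3a^2d^2 − 14 + 4a)    [factor out a^2]

5a^2(3a^2d^2 − 14 + 4a)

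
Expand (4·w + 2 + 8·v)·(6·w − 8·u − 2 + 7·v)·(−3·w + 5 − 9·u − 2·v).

−72·w^3 + 108·w^2 − 120·u·w^2 − 276·v·w^2 − 148·u·w + 288·u^2·w − 428·u·v·w + 32·w + 378·v·w − 320·v^2·w − 44·u + 144·u^2 − 270·u·v − 20 − 2·v + 284·v^2 + 576·u^2·v − 376·u·v^2 − 112·v^3

(4·w + 2 + 8·v)·(6·w − 8·u − 2 + 7·v)·(−3·w + 5 − 9·u − 2·v)
= (24·w^2 − 32·u·w − 8·w + 28·v·w + 12·w − 16·u − 4 + 14·v + 48·v·w − 64·u·v − 16·v + 56·v^2)·(−3·w + 5 − 9·u − 2·v)    [distributive law]
= (24·w^2 − 32·u·w + 4·w + 76·v·w − 16·u − 4 − 2·v − 64·u·v + 56·v^2)·(−3·w + 5 − 9·u − 2·v)    [combine like terms]
= −72·w^3 + 120·w^2 − 216·u·w^2 − 48·v·w^2 + 96·u·w^2 − 160·u·w + 288·u^2·w + 64·u·v·w − 12·w^2 + 20·w − 36·u·w − 8·v·w − 228·v·w^2 + 380·v·w − 684·u·v·w − 152·v^2·w + 48·u·w − 80·u + 144·u^2 + 32·u·v + 12·w − 20 + 36·u + 8·v + 6·v·w − 10·v + 18·u·v + 4·v^2 + 192·u·v·w − 320·u·v + 576·u^2·v + 128·u·v^2 − 168·v^2·w + 280·v^2 − 504·u·v^2 − 112·v^3    [distributive law]
= −72·w^3 + 108·w^2 − 120·u·w^2 − 276·v·w^2 − 148·u·w + 288·u^2·w − 428·u·v·w + 32·w + 378·v·w − 320·v^2·w − 44·u + 144·u^2 − 270·u·v − 20 − 2·v + 284·v^2 + 576·u^2·v − 376·u·v^2 − 112·v^3    [combine like terms]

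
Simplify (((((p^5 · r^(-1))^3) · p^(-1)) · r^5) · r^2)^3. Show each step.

(((((p^5 · r^(-1))^3) · p^(-1)) · r^5) · r^2)^3
= (((((p^5 · r^(-1))^3) · p^(-1)) · r^5)^3) · ((r^2)^3)    [power of a product]
= (((((p^5 · r^(-1))^3) · p^(-1))^3) · ((r^5)^3)) · ((r^2)^3)    [power of a product]
= (((((p^5 · r^(-1))^3)^3) · ((p^(-1))^3)) · ((r^5)^3)) · ((r^2)^3)    [power of a product]
= ((((p^5 · r^(-1))^9) · ((p^(-1))^3)) · ((r^5)^3)) · ((r^2)^3)    [power of a power]
= (((((p^5)^9) · ((r^(-1))^9)) · ((p^(-1))^3)) · ((r^5)^3)) · ((r^2)^3)    [power of a product]
= (((p^45 · ((r^(-1))^9)) · ((p^(-1))^3)) · ((r^5)^3)) · ((r^2)^3)    [power of a power]
= (((p^45 · r^(-9)) · ((p^(-1))^3)) · ((r^5)^3)) · ((r^2)^3)    [power of a power]
= (((p^45 · r^(-9)) · p^(-3)) · ((r^5)^3)) · ((r^2)^3)    [power of a power]
= (((p^45 · r^(-9)) · p^(-3)) · r^15) · ((r^2)^3)    [power of a power]
= (((p^45 · r^(-9)) · p^(-3)) · r^15) · r^6    [power of a power]
= p^42r^12    [product of powers]

p^42r^12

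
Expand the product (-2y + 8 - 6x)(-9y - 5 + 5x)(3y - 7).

(-2y + 8 - 6x)(-9y - 5 + 5x)(3y - 7)
= (18y^2 + 10y - 10xy - 72y - 40 + 40x + 54xy + 30x - 30x^2)(3y - 7)    [distributive law]
= (18y^2 - 62y + 44xy - 40 + 70x - 30x^2)(3y - 7)    [combine like terms]
= 54y^3 - 126y^2 - 186y^2 + 434y + 132xy^2 - 308xy - 120y + 280 + 210xy - 490x - 90x^2y + 210x^2    [distributive law]
= 54y^3 - 312y^2 + 314y + 132xy^2 - 98xy + 280 - 490x - 90x^2y + 210x^2    [combine like terms]

54y^3 - 312y^2 + 314y + 132xy^2 - 98xy + 280 - 490x - 90x^2y + 210x^2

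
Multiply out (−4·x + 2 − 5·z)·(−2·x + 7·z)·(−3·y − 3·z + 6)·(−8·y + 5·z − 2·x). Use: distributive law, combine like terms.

(−4·x + 2 − 5·z)·(−2·x + 7·z)·(−3·y − 3·z + 6)·(−8·y + 5·z − 2·x)
= (8·x^2 − 28·x·z − 4·x + 14·z + 10·x·z − 35·z^2)·(−3·y − 3·z + 6)·(−8·y + 5·z − 2·x)    [distributive law]
= (8·x^2 − 18·x·z − 4·x + 14·z − 35·z^2)·(−3·y − 3·z + 6)·(−8·y + 5·z − 2·x)    [combine like terms]
= (−24·x^2·y − 24·x^2·z + 48·x^2 + 54·x·y·z + 54·x·z^2 − 108·x·z + 12·x·y + 12·x·z − 24·x − 42·y·z − 42·z^2 + 84·z + 105·y·z^2 + 105·z^3 − 210·z^2)·(−8·y + 5·z − 2·x)    [distributive law]
= (−24·x^2·y − 24·x^2·z + 48·x^2 + 54·x·y·z + 54·x·z^2 − 96·x·z + 12·x·y − 24·x − 42·y·z − 252·z^2 + 84·z + 105·y·z^2 + 105·z^3)·(−8·y + 5·z − 2·x)    [combine like terms]
= 192·x^2·y^2 − 120·x^2·y·z + 48·x^3·y + 192·x^2·y·z − 120·x^2·z^2 + 48·x^3·z − 384·x^2·y + 240·x^2·z − 96·x^3 − 432·x·y^2·z + 270·x·y·z^2 − 108·x^2·y·z − 432·x·y·z^2 + 270·x·z^3 − 108·x^2·z^2 + 768·x·y·z − 480·x·z^2 + 192·x^2·z − 96·x·y^2 + 60·x·y·z − 24·x^2·y + 192·x·y − 120·x·z + 48·x^2 + 336·y^2·z − 210·y·z^2 + 84·x·y·z + 2016·y·z^2 − 1260·z^3 + 504·x·z^2 − 672·y·z + 420·z^2 − 168·x·z − 840·y^2·z^2 + 525·y·z^3 − 210·x·y·z^2 − 840·y·z^3 + 525·z^4 − 210·x·z^3    [distributive law]
= 192·x^2·y^2 − 36·x^2·y·z + 48·x^3·y − 228·x^2·z^2 + 48·x^3·z − 408·x^2·y + 432·x^2·z − 96·x^3 − 432·x·y^2·z − 372·x·y·z^2 + 60·x·z^3 + 912·x·y·z + 24·x·z^2 − 96·x·y^2 + 192·x·y − 288·x·z + 48·x^2 + 336·y^2·z + 1806·y·z^2 − 1260·z^3 − 672·y·z + 420·z^2 − 840·y^2·z^2 − 315·y·z^3 + 525·z^4    [combine like terms]

192·x^2·y^2 − 36·x^2·y·z + 48·x^3·y − 228·x^2·z^2 + 48·x^3·z − 408·x^2·y + 432·x^2·z − 96·x^3 − 432·x·y^2·z − 372·x·y·z^2 + 60·x·z^3 + 912·x·y·z + 24·x·z^2 − 96·x·y^2 + 192·x·y − 288·x·z + 48·x^2 + 336·y^2·z + 1806·y·z^2 − 1260·z^3 − 672·y·z + 420·z^2 − 840·y^2·z^2 − 315·y·z^3 + 525·z^4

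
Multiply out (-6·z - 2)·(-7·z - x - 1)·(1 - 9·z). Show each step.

(-6·z - 2)·(-7·z - x - 1)·(1 - 9·z)
= (42·z^2 + 6·x·z + 6·z + 14·z + 2·x + 2)·(1 - 9·z)    [distributive law]
= (42·z^2 + 6·x·z + 20·z + 2·x + 2)·(1 - 9·z)    [combine like terms]
= 42·z^2 - 378·z^3 + 6·x·z - 54·x·z^2 + 20·z - 180·z^2 + 2·x - 18·x·z + 2 - 18·z    [distributive law]
= -138·z^2 - 378·z^3 - 12·x·z - 54·x·z^2 + 2·z + 2·x + 2    [combine like terms]

-138·z^2 - 378·z^3 - 12·x·z - 54·x·z^2 + 2·z + 2·x + 2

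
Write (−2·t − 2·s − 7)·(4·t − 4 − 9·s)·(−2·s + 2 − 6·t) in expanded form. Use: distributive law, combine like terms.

−44·s·t^2 + 104·t^2 + 48·t^3 − 366·s·t − 208·t − 128·s^2·t − 106·s^2 + 86·s − 36·s^3 + 56

(−2·t − 2·s − 7)·(4·t − 4 − 9·s)·(−2·s + 2 − 6·t)
= (−8·t^2 + 8·t + 18·s·t − 8·s·t + 8·s + 18·s^2 − 28·t + 28 + 63·s)·(−2·s + 2 − 6·t)    [distributive law]
= (−8·t^2 − 20·t + 10·s·t + 71·s + 18·s^2 + 28)·(−2·s + 2 − 6·t)    [combine like terms]
= 16·s·t^2 − 16·t^2 + 48·t^3 + 40·s·t − 40·t + 120·t^2 − 20·s^2·t + 20·s·t − 60·s·t^2 − 142·s^2 + 142·s − 426·s·t − 36·s^3 + 36·s^2 − 108·s^2·t − 56·s + 56 − 168·t    [distributive law]
= −44·s·t^2 + 104·t^2 + 48·t^3 − 366·s·t − 208·t − 128·s^2·t − 106·s^2 + 86·s − 36·s^3 + 56    [combine like terms]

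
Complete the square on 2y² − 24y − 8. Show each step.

2y² − 24y − 8
= 2(y² − 12y) − 8    [factor out 2 from the y-terms]
= 2(y² − 12y + 36 − 36) − 8    [add and subtract 36 inside the bracket]
= 2(y − 6)² − 72 − 8    [perfect-square identity]
= 2(y − 6)² − 80    [combine constants]

2(y − 6)² − 80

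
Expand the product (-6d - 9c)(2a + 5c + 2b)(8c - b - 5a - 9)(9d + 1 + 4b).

(-6d - 9c)(2a + 5c + 2b)(8c - b - 5a - 9)(9d + 1 + 4b)
= (-12ad - 30cd - 12bd - 18ac - 45c^2 - 18bc)(8c - b - 5a - 9)(9d + 1 + 4b)    [distributive law]
= (-96acd + 12abd + 60a^2d + 108ad - 240c^2d + 30bcd + 150acd + 270cd - 96bcd + 12b^2d + 60abd + 108bd - 144ac^2 + 18abc + 90a^2c + 162ac - 360c^3 + 45bc^2 + 225ac^2 + 405c^2 - 144bc^2 + 18b^2c + 90abc + 162bc)(9d + 1 + 4b)    [distributive law]
= (54acd + 72abd + 60a^2d + 108ad - 240c^2d - 66bcd + 270cd + 12b^2d + 108bd + 81ac^2 + 108abc + 90a^2c + 162ac - 360c^3 - 99bc^2 + 405c^2 + 18b^2c + 162bc)(9d + 1 + 4b)    [combine like terms]
= 486acd^2 + 54acd + 216abcd + 648abd^2 + 72abd + 288ab^2d + 540a^2d^2 + 60a^2d + 240a^2bd + 972ad^2 + 108ad + 432abd - 2160c^2d^2 - 240c^2d - 960bc^2d - 594bcd^2 - 66bcd - 264b^2cd + 2430cd^2 + 270cd + 1080bcd + 108b^2d^2 + 12b^2d + 48b^3d + 972bd^2 + 108bd + 432b^2d + 729ac^2d + 81ac^2 + 324abc^2 + 972abcd + 108abc + 432ab^2c + 810a^2cd + 90a^2c + 360a^2bc + 1458acd + 162ac + 648abc - 3240c^3d - 360c^3 - 1440bc^3 - 891bc^2d - 99bc^2 - 396b^2c^2 + 3645c^2d + 405c^2 + 1620bc^2 + 162b^2cd + 18b^2c + 72b^3c + 1458bcd + 162bc + 648b^2c    [distributive law]
= 486acd^2 + 1512acd + 1188abcd + 648abd^2 + 504abd + 288ab^2d + 540a^2d^2 + 60a^2d + 240a^2bd + 972ad^2 + 108ad - 2160c^2d^2 + 3405c^2d - 1851bc^2d - 594bcd^2 + 2472bcd - 102b^2cd + 2430cd^2 + 270cd + 108b^2d^2 + 444b^2d + 48b^3d + 972bd^2 + 108bd + 729ac^2d + 81ac^2 + 324abc^2 + 756abc + 432ab^2c + 810a^2cd + 90a^2c + 360a^2bc + 162ac - 3240c^3d - 360c^3 - 1440bc^3 + 1521bc^2 - 396b^2c^2 + 405c^2 + 666b^2c + 72b^3c + 162bc    [combine like terms]

486acd^2 + 1512acd + 1188abcd + 648abd^2 + 504abd + 288ab^2d + 540a^2d^2 + 60a^2d + 240a^2bd + 972ad^2 + 108ad - 2160c^2d^2 + 3405c^2d - 1851bc^2d - 594bcd^2 + 2472bcd - 102b^2cd + 2430cd^2 + 270cd + 108b^2d^2 + 444b^2d + 48b^3d + 972bd^2 + 108bd + 729ac^2d + 81ac^2 + 324abc^2 + 756abc + 432ab^2c + 810a^2cd + 90a^2c + 360a^2bc + 162ac - 3240c^3d - 360c^3 - 1440bc^3 + 1521bc^2 - 396b^2c^2 + 405c^2 + 666b^2c + 72b^3c + 162bc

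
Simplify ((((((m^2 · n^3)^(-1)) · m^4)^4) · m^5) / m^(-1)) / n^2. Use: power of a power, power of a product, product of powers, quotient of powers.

((((((m^2 · n^3)^(-1)) · m^4)^4) · m^5) / m^(-1)) / n^2
= ((((((m^2 · n^3)^(-1))^4) · ((m^4)^4)) · m^5) / m^(-1)) / n^2    [power of a product]
= (((((m^2 · n^3)^(-4)) · ((m^4)^4)) · m^5) / m^(-1)) / n^2    [power of a power]
= ((((((m^2)^(-4)) · ((n^3)^(-4))) · ((m^4)^4)) · m^5) / m^(-1)) / n^2    [power of a product]
= ((((m^(-8) · ((n^3)^(-4))) · ((m^4)^4)) · m^5) / m^(-1)) / n^2    [power of a power]
= ((((m^(-8) · n^(-12)) · ((m^4)^4)) · m^5) / m^(-1)) / n^2    [power of a power]
= ((((m^(-8) · n^(-12)) · m^16) · m^5) / m^(-1)) / n^2    [power of a power]
= m^14n^(-14)    [quotient of powers; product of powers]

m^14n^(-14)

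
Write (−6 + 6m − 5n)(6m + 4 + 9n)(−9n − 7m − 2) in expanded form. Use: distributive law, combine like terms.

578mn + 12m^2 + 192m + 364n + 48 + 756n^2 − 492m^2n − 252m^3 + 99mn^2 + 405n^3

(−6 + 6m − 5n)(6m + 4 + 9n)(−9n − 7m − 2)
= (−36m − 24 − 54n + 36m^2 + 24m + 54mn − 30mn − 20n − 45n^2)(−9n − 7m − 2)    [distributive law]
= (−12m − 24 − 74n + 36m^2 + 24mn − 45n^2)(−9n − 7m − 2)    [combine like terms]
= 108mn + 84m^2 + 24m + 216n + 168m + 48 + 666n^2 + 518mn + 148n − 324m^2n − 252m^3 − 72m^2 − 216mn^2 − 168m^2n − 48mn + 405n^3 + 315mn^2 + 90n^2    [distributive law]
= 578mn + 12m^2 + 192m + 364n + 48 + 756n^2 − 492m^2n − 252m^3 + 99mn^2 + 405n^3    [combine like terms]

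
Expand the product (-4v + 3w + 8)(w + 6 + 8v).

(-4v + 3w + 8)(w + 6 + 8v)
= -4vw - 24v - 32v^2 + 3w^2 + 18w + 24vw + 8w + 48 + 64v    [distributive law]
= 20vw + 40v - 32v^2 + 3w^2 + 26w + 48    [combine like terms]

20vw + 40v - 32v^2 + 3w^2 + 26w + 48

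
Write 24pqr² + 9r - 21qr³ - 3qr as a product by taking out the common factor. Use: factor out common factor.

24pqr² + 9r - 21qr³ - 3qr
= 3(8pqr² + 3r - 7qr³ - qr)    [factor out 3]
= 3r(8pqr + 3 - 7qr² - q)    [factor out r]

3r(8pqr + 3 - 7qr² - q)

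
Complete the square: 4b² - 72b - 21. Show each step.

4(b - 9)² - 345

4b² - 72b - 21
= 4(b² - 18b) - 21    [factor out 4 from the b-terms]
= 4(b² - 18b + 81 - 81) - 21    [add and subtract 81 inside the bracket]
= 4(b - 9)² - 324 - 21    [perfect-square identity]
= 4(b - 9)² - 345    [combine constants]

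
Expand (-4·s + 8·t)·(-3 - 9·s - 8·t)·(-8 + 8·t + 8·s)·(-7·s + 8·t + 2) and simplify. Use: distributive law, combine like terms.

(-4·s + 8·t)·(-3 - 9·s - 8·t)·(-8 + 8·t + 8·s)·(-7·s + 8·t + 2)
= (12·s + 36·s^2 + 32·s·t - 24·t - 72·s·t - 64·t^2)·(-8 + 8·t + 8·s)·(-7·s + 8·t + 2)    [distributive law]
= (12·s + 36·s^2 - 40·s·t - 24·t - 64·t^2)·(-8 + 8·t + 8·s)·(-7·s + 8·t + 2)    [combine like terms]
= (-96·s + 96·s·t + 96·s^2 - 288·s^2 + 288·s^2·t + 288·s^3 + 320·s·t - 320·s·t^2 - 320·s^2·t + 192·t - 192·t^2 - 192·s·t + 512·t^2 - 512·t^3 - 512·s·t^2)·(-7·s + 8·t + 2)    [distributive law]
= (-96·s + 224·s·t - 192·s^2 - 32·s^2·t + 288·s^3 - 832·s·t^2 + 192·t + 320·t^2 - 512·t^3)·(-7·s + 8·t + 2)    [combine like terms]
= 672·s^2 - 768·s·t - 192·s - 1568·s^2·t + 1792·s·t^2 + 448·s·t + 1344·s^3 - 1536·s^2·t - 384·s^2 + 224·s^3·t - 256·s^2·t^2 - 64·s^2·t - 2016·s^4 + 2304·s^3·t + 576·s^3 + 5824·s^2·t^2 - 6656·s·t^3 - 1664·s·t^2 - 1344·s·t + 1536·t^2 + 384·t - 2240·s·t^2 + 2560·t^3 + 640·t^2 + 3584·s·t^3 - 4096·t^4 - 1024·t^3    [distributive law]
= 288·s^2 - 1664·s·t - 192·s - 3168·s^2·t - 2112·s·t^2 + 1920·s^3 + 2528·s^3·t + 5568·s^2·t^2 - 2016·s^4 - 3072·s·t^3 + 2176·t^2 + 384·t + 1536·t^3 - 4096·t^4    [combine like terms]

288·s^2 - 1664·s·t - 192·s - 3168·s^2·t - 2112·s·t^2 + 1920·s^3 + 2528·s^3·t + 5568·s^2·t^2 - 2016·s^4 - 3072·s·t^3 + 2176·t^2 + 384·t + 1536·t^3 - 4096·t^4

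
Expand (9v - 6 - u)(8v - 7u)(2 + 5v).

(9v - 6 - u)(8v - 7u)(2 + 5v)
= (72v^2 - 63uv - 48v + 42u - 8uv + 7u^2)(2 + 5v)    [distributive law]
= (72v^2 - 71uv - 48v + 42u + 7u^2)(2 + 5v)    [combine like terms]
= 144v^2 + 360v^3 - 142uv - 355uv^2 - 96v - 240v^2 + 84u + 210uv + 14u^2 + 35u^2v    [distributive law]
= -96v^2 + 360v^3 + 68uv - 355uv^2 - 96v + 84u + 14u^2 + 35u^2v    [combine like terms]

-96v^2 + 360v^3 + 68uv - 355uv^2 - 96v + 84u + 14u^2 + 35u^2v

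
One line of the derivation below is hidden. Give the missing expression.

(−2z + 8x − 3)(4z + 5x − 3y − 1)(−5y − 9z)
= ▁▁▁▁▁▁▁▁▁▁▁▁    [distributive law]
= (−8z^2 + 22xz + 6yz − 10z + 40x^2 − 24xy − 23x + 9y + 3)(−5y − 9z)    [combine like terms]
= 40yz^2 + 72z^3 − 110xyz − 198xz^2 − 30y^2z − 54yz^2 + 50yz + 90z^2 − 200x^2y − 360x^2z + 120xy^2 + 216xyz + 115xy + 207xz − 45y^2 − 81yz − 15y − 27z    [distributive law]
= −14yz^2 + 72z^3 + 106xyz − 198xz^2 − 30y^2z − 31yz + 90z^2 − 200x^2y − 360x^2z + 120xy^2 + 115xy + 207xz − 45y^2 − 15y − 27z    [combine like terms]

By distributive law:

(−8z^2 − 10xz + 6yz + 2z + 32xz + 40x^2 − 24xy − 8x − 12z − 15x + 9y + 3)(−5y − 9z)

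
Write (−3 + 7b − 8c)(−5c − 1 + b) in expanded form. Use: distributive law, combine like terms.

(−3 + 7b − 8c)(−5c − 1 + b)
= 15c + 3 − 3b − 35bc − 7b + 7b² + 40c² + 8c − 8bc    [distributive law]
= 23c + 3 − 10b − 43bc + 7b² + 40c²    [combine like terms]

23c + 3 − 10b − 43bc + 7b² + 40c²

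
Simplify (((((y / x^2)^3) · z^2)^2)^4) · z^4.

(((((y / x^2)^3) · z^2)^2)^4) · z^4
= ((((y / x^2)^3) · z^2)^8) · z^4    [power of a power]
= ((((y / x^2)^3)^8) · ((z^2)^8)) · z^4    [power of a product]
= (((y / x^2)^24) · ((z^2)^8)) · z^4    [power of a power]
= (((y^24) / ((x^2)^24)) · ((z^2)^8)) · z^4    [power of a quotient]
= ((y^24 / x^48) · ((z^2)^8)) · z^4    [power of a power]
= ((y^24 / x^48) · z^16) · z^4    [power of a power]
= x^(-48)·y^24·z^20    [quotient of powers; product of powers]

x^(-48)·y^24·z^20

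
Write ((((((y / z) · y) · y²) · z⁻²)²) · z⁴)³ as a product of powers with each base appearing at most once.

((((((y / z) · y) · y²) · z⁻²)²) · z⁴)³
= ((((((y / z) · y) · y²) · z⁻²)²)³) · ((z⁴)³)    [power of a product]
= (((((y / z) · y) · y²) · z⁻²)⁶) · ((z⁴)³)    [power of a power]
= (((((y / z) · y) · y²)⁶) · ((z⁻²)⁶)) · ((z⁴)³)    [power of a product]
= (((((y / z) · y)⁶) · ((y²)⁶)) · ((z⁻²)⁶)) · ((z⁴)³)    [power of a product]
= (((((y / z)⁶) · (y⁶)) · ((y²)⁶)) · ((z⁻²)⁶)) · ((z⁴)³)    [power of a product]
= (((((y⁶) / (z⁶)) · (y⁶)) · ((y²)⁶)) · ((z⁻²)⁶)) · ((z⁴)³)    [power of a quotient]
= ((((y⁶ / z⁶) · y⁶) · y¹²) · ((z⁻²)⁶)) · ((z⁴)³)    [power of a power]
= ((((y⁶ / z⁶) · y⁶) · y¹²) · z⁻¹²) · ((z⁴)³)    [power of a power]
= ((((y⁶ / z⁶) · y⁶) · y¹²) · z⁻¹²) · z¹²    [power of a power]
= y²⁴z⁻⁶    [quotient of powers; product of powers]

y²⁴z⁻⁶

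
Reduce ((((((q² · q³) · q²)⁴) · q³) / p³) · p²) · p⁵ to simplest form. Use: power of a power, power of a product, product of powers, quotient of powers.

p⁴·q³¹

((((((q² · q³) · q²)⁴) · q³) / p³) · p²) · p⁵
= ((((((q² · q³)⁴) · ((q²)⁴)) · q³) / p³) · p²) · p⁵    [power of a product]
= (((((((q²)⁴) · ((q³)⁴)) · ((q²)⁴)) · q³) / p³) · p²) · p⁵    [power of a product]
= (((((q⁸ · ((q³)⁴)) · ((q²)⁴)) · q³) / p³) · p²) · p⁵    [power of a power]
= (((((q⁸ · q¹²) · ((q²)⁴)) · q³) / p³) · p²) · p⁵    [power of a power]
= ((((q²⁰ · ((q²)⁴)) · q³) / p³) · p²) · p⁵    [product of powers]
= ((((q²⁰ · q⁸) · q³) / p³) · p²) · p⁵    [power of a power]
= (((q²⁸ · q³) / p³) · p²) · p⁵    [product of powers]
= ((q³¹ / p³) · p²) · p⁵    [product of powers]
= p⁴·q³¹    [quotient of powers; product of powers]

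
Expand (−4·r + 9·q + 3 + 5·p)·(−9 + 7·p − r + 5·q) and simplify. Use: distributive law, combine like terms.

(−4·r + 9·q + 3 + 5·p)·(−9 + 7·p − r + 5·q)
= 36·r − 28·p·r + 4·r^2 − 20·q·r − 81·q + 63·p·q − 9·q·r + 45·q^2 − 27 + 21·p − 3·r + 15·q − 45·p + 35·p^2 − 5·p·r + 25·p·q    [distributive law]
= 33·r − 33·p·r + 4·r^2 − 29·q·r − 66·q + 88·p·q + 45·q^2 − 27 − 24·p + 35·p^2    [combine like terms]

33·r − 33·p·r + 4·r^2 − 29·q·r − 66·q + 88·p·q + 45·q^2 − 27 − 24·p + 35·p^2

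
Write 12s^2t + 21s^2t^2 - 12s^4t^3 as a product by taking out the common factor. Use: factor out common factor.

3s^2t(4 + 7t - 4s^2t^2)

12s^2t + 21s^2t^2 - 12s^4t^3
= 3(4s^2t + 7s^2t^2 - 4s^4t^3)    [factor out 3]
= 3s^2t(4 + 7t - 4s^2t^2)    [factor out s^2t]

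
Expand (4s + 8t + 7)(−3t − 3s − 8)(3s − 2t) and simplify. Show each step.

−84s^2t − 36s^3 − 159s^2 − 149st + 48t^3 + 170t^2 − 168s + 112t

(4s + 8t + 7)(−3t − 3s − 8)(3s − 2t)
= (−12st − 12s^2 − 32s − 24t^2 − 24st − 64t − 21t − 21s − 56)(3s − 2t)    [distributive law]
= (−36st − 12s^2 − 53s − 24t^2 − 85t − 56)(3s − 2t)    [combine like terms]
= −108s^2t + 72st^2 − 36s^3 + 24s^2t − 159s^2 + 106st − 72st^2 + 48t^3 − 255st + 170t^2 − 168s + 112t    [distributive law]
= −84s^2t − 36s^3 − 159s^2 − 149st + 48t^3 + 170t^2 − 168s + 112t    [combine like terms]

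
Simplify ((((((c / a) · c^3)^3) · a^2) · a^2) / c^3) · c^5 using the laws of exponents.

((((((c / a) · c^3)^3) · a^2) · a^2) / c^3) · c^5
= ((((((c / a)^3) · ((c^3)^3)) · a^2) · a^2) / c^3) · c^5    [power of a product]
= ((((((c^3) / (a^3)) · ((c^3)^3)) · a^2) · a^2) / c^3) · c^5    [power of a quotient]
= (((((c^3 / a^3) · c^9) · a^2) · a^2) / c^3) · c^5    [power of a power]
= ac^14    [quotient of powers; product of powers]

ac^14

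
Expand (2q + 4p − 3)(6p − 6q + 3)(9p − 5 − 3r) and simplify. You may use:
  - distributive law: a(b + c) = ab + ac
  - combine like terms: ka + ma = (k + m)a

(2q + 4p − 3)(6p − 6q + 3)(9p − 5 − 3r)
= (12pq − 12q² + 6q + 24p² − 24pq + 12p − 18p + 18q − 9)(9p − 5 − 3r)    [distributive law]
= (−12pq − 12q² + 24q + 24p² − 6p − 9)(9p − 5 − 3r)    [combine like terms]
= −108p²q + 60pq + 36pqr − 108pq² + 60q² + 36q²r + 216pq − 120q − 72qr + 216p³ − 120p² − 72p²r − 54p² + 30p + 18pr − 81p + 45 + 27r    [distributive law]
= −108p²q + 276pq + 36pqr − 108pq² + 60q² + 36q²r − 120q − 72qr + 216p³ − 174p² − 72p²r − 51p + 18pr + 45 + 27r    [combine like terms]

−108p²q + 276pq + 36pqr − 108pq² + 60q² + 36q²r − 120q − 72qr + 216p³ − 174p² − 72p²r − 51p + 18pr + 45 + 27r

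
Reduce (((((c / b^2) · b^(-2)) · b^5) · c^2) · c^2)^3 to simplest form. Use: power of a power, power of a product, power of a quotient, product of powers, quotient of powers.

(((((c / b^2) · b^(-2)) · b^5) · c^2) · c^2)^3
= (((((c / b^2) · b^(-2)) · b^5) · c^2)^3) · ((c^2)^3)    [power of a product]
= (((((c / b^2) · b^(-2)) · b^5)^3) · ((c^2)^3)) · ((c^2)^3)    [power of a product]
= (((((c / b^2) · b^(-2))^3) · ((b^5)^3)) · ((c^2)^3)) · ((c^2)^3)    [power of a product]
= (((((c / b^2)^3) · ((b^(-2))^3)) · ((b^5)^3)) · ((c^2)^3)) · ((c^2)^3)    [power of a product]
= (((((c^3) / ((b^2)^3)) · ((b^(-2))^3)) · ((b^5)^3)) · ((c^2)^3)) · ((c^2)^3)    [power of a quotient]
= ((((c^3 / b^6) · ((b^(-2))^3)) · ((b^5)^3)) · ((c^2)^3)) · ((c^2)^3)    [power of a power]
= ((((c^3 / b^6) · b^(-6)) · ((b^5)^3)) · ((c^2)^3)) · ((c^2)^3)    [power of a power]
= ((((c^3 / b^6) · b^(-6)) · b^15) · ((c^2)^3)) · ((c^2)^3)    [power of a power]
= ((((c^3 / b^6) · b^(-6)) · b^15) · c^6) · ((c^2)^3)    [power of a power]
= ((((c^3 / b^6) · b^(-6)) · b^15) · c^6) · c^6    [power of a power]
= b^3c^15    [quotient of powers; product of powers]

b^3c^15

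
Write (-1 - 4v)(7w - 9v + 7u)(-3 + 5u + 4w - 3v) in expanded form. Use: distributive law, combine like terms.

(-1 - 4v)(7w - 9v + 7u)(-3 + 5u + 4w - 3v)
= (-7w + 9v - 7u - 28vw + 36v^2 - 28uv)(-3 + 5u + 4w - 3v)    [distributive law]
= 21w - 35uw - 28w^2 + 21vw - 27v + 45uv + 36vw - 27v^2 + 21u - 35u^2 - 28uw + 21uv + 84vw - 140uvw - 112vw^2 + 84v^2w - 108v^2 + 180uv^2 + 144v^2w - 108v^3 + 84uv - 140u^2v - 112uvw + 84uv^2    [distributive law]
= 21w - 63uw - 28w^2 + 141vw - 27v + 150uv - 135v^2 + 21u - 35u^2 - 252uvw - 112vw^2 + 228v^2w + 264uv^2 - 108v^3 - 140u^2v    [combine like terms]

21w - 63uw - 28w^2 + 141vw - 27v + 150uv - 135v^2 + 21u - 35u^2 - 252uvw - 112vw^2 + 228v^2w + 264uv^2 - 108v^3 - 140u^2v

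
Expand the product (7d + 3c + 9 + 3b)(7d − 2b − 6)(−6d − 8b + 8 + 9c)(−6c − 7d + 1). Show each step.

(7d + 3c + 9 + 3b)(7d − 2b − 6)(−6d − 8b + 8 + 9c)(−6c − 7d + 1)
= (49d^2 − 14bd − 42d + 21cd − 6bc − 18c + 63d − 18b − 54 + 21bd − 6b^2 − 18b)(−6d − 8b + 8 + 9c)(−6c − 7d + 1)    [distributive law]
= (49d^2 + 7bd + 21d + 21cd − 6bc − 18c − 36b − 54 − 6b^2)(−6d − 8b + 8 + 9c)(−6c − 7d + 1)    [combine like terms]
= (−294d^3 − 392bd^2 + 392d^2 + 441cd^2 − 42bd^2 − 56b^2d + 56bd + 63bcd − 126d^2 − 168bd + 168d + 189cd − 126cd^2 − 168bcd + 168cd + 189c^2d + 36bcd + 48b^2c − 48bc − 54bc^2 + 108cd + 144bc − 144c − 162c^2 + 216bd + 288b^2 − 288b − 324bc + 324d + 432b − 432 − 486c + 36b^2d + 48b^3 − 48b^2 − 54b^2c)(−6c − 7d + 1)    [distributive law]
= (−294d^3 − 434bd^2 + 266d^2 + 315cd^2 − 20b^2d + 104bd − 69bcd + 492d + 465cd + 189c^2d − 6b^2c − 228bc − 54bc^2 − 630c − 162c^2 + 240b^2 + 144b − 432 + 48b^3)(−6c − 7d + 1)    [combine like terms]
= 1764cd^3 + 2058d^4 − 294d^3 + 2604bcd^2 + 3038bd^3 − 434bd^2 − 1596cd^2 − 1862d^3 + 266d^2 − 1890c^2d^2 − 2205cd^3 + 315cd^2 + 120b^2cd + 140b^2d^2 − 20b^2d − 624bcd − 728bd^2 + 104bd + 414bc^2d + 483bcd^2 − 69bcd − 2952cd − 3444d^2 + 492d − 2790c^2d − 3255cd^2 + 465cd − 1134c^3d − 1323c^2d^2 + 189c^2d + 36b^2c^2 + 42b^2cd − 6b^2c + 1368bc^2 + 1596bcd − 228bc + 324bc^3 + 378bc^2d − 54bc^2 + 3780c^2 + 4410cd − 630c + 972c^3 + 1134c^2d − 162c^2 − 1440b^2c − 1680b^2d + 240b^2 − 864bc − 1008bd + 144b + 2592c + 3024d − 432 − 288b^3c − 336b^3d + 48b^3    [distributive law]
= −441cd^3 + 2058d^4 − 2156d^3 + 3087bcd^2 + 3038bd^3 − 1162bd^2 − 4536cd^2 − 3178d^2 − 3213c^2d^2 + 162b^2cd + 140b^2d^2 − 1700b^2d + 903bcd − 904bd + 792bc^2d + 1923cd + 3516d − 1467c^2d − 1134c^3d + 36b^2c^2 − 1446b^2c + 1314bc^2 − 1092bc + 324bc^3 + 3618c^2 + 1962c + 972c^3 + 240b^2 + 144b − 432 − 288b^3c − 336b^3d + 48b^3    [combine like terms]

−441cd^3 + 2058d^4 − 2156d^3 + 3087bcd^2 + 3038bd^3 − 1162bd^2 − 4536cd^2 − 3178d^2 − 3213c^2d^2 + 162b^2cd + 140b^2d^2 − 1700b^2d + 903bcd − 904bd + 792bc^2d + 1923cd + 3516d − 1467c^2d − 1134c^3d + 36b^2c^2 − 1446b^2c + 1314bc^2 − 1092bc + 324bc^3 + 3618c^2 + 1962c + 972c^3 + 240b^2 + 144b − 432 − 288b^3c − 336b^3d + 48b^3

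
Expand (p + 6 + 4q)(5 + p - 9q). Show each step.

11p + p^2 - 5pq + 30 - 34q - 36q^2

(p + 6 + 4q)(5 + p - 9q)
= 5p + p^2 - 9pq + 30 + 6p - 54q + 20q + 4pq - 36q^2    [distributive law]
= 11p + p^2 - 5pq + 30 - 34q - 36q^2    [combine like terms]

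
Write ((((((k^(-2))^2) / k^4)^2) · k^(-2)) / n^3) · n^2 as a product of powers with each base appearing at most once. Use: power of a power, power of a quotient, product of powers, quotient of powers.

k^(-18)n^(-1)

((((((k^(-2))^2) / k^4)^2) · k^(-2)) / n^3) · n^2
= ((((((k^(-2))^2)^2) / ((k^4)^2)) · k^(-2)) / n^3) · n^2    [power of a quotient]
= (((((k^(-2))^4) / ((k^4)^2)) · k^(-2)) / n^3) · n^2    [power of a power]
= (((k^(-8) / ((k^4)^2)) · k^(-2)) / n^3) · n^2    [power of a power]
= (((k^(-8) / k^8) · k^(-2)) / n^3) · n^2    [power of a power]
= ((k^(-16) · k^(-2)) / n^3) · n^2    [quotient of powers]
= (k^(-18) / n^3) · n^2    [product of powers]
= k^(-18)n^(-1)    [quotient of powers]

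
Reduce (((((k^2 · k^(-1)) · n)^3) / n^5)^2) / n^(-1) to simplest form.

(((((k^2 · k^(-1)) · n)^3) / n^5)^2) / n^(-1)
= (((((k^2 · k^(-1)) · n)^3)^2) / ((n^5)^2)) / n^(-1)    [power of a quotient]
= ((((k^2 · k^(-1)) · n)^6) / ((n^5)^2)) / n^(-1)    [power of a power]
= ((((k^2 · k^(-1))^6) · (n^6)) / ((n^5)^2)) / n^(-1)    [power of a product]
= (((((k^2)^6) · ((k^(-1))^6)) · (n^6)) / ((n^5)^2)) / n^(-1)    [power of a product]
= (((k^12 · ((k^(-1))^6)) · (n^6)) / ((n^5)^2)) / n^(-1)    [power of a power]
= (((k^12 · k^(-6)) · (n^6)) / ((n^5)^2)) / n^(-1)    [power of a power]
= ((k^6 · (n^6)) / ((n^5)^2)) / n^(-1)    [product of powers]
= ((k^6 · n^6) / n^10) / n^(-1)    [power of a power]
= k^6·n^(-3)    [quotient of powers; product of powers]

k^6·n^(-3)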